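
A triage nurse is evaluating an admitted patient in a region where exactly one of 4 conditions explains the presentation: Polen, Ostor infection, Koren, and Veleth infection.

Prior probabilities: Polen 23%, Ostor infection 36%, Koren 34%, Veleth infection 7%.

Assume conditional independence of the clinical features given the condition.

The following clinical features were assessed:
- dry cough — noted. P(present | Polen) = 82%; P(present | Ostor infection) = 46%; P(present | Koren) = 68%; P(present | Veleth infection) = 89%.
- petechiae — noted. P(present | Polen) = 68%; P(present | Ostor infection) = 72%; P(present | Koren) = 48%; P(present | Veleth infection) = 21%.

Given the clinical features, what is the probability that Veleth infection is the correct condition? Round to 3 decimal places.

Multiply each prior by the joint likelihood of the clinical feature pattern:
  Polen: 0.23 × 0.82 × 0.68 = 0.12825
  Ostor infection: 0.36 × 0.46 × 0.72 = 0.11923
  Koren: 0.34 × 0.68 × 0.48 = 0.11098
  Veleth infection: 0.07 × 0.89 × 0.21 = 0.013083
The unnormalized weights sum to 0.37154.
P(Veleth infection | evidence) = 0.013083 / 0.37154 ≈ 0.035.

0.035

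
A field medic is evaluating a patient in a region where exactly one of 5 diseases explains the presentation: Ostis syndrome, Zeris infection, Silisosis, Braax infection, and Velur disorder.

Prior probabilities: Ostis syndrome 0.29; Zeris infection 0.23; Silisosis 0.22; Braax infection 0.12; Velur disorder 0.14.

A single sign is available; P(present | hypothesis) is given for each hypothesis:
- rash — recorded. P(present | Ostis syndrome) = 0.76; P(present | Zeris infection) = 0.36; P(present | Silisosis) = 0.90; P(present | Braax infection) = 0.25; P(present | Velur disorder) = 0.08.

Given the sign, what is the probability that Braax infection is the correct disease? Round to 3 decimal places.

0.055

For each hypothesis, the unnormalized posterior weight is prior × likelihood:
  Ostis syndrome: 0.29 × 0.76 = 0.2204
  Zeris infection: 0.23 × 0.36 = 0.0828
  Silisosis: 0.22 × 0.90 = 0.198
  Braax infection: 0.12 × 0.25 = 0.03
  Velur disorder: 0.14 × 0.08 = 0.0112
The unnormalized weights sum to 0.5424.
P(Braax infection | evidence) = 0.03 / 0.5424 ≈ 0.055.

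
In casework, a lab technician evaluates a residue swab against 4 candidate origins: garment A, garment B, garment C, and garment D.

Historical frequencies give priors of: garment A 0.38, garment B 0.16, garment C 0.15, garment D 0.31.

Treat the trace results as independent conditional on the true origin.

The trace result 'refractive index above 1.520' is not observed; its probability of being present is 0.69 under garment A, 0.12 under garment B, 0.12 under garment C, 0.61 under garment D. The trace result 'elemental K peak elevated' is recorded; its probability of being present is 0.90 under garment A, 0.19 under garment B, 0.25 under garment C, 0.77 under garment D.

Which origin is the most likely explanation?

garment A

For each hypothesis, the unnormalized posterior weight is prior × product of the trace result likelihoods (using 1 − P(present | H) for each absent trace result):
  garment A: 0.38 × (1 − 0.69) × 0.90 = 0.10602
  garment B: 0.16 × (1 − 0.12) × 0.19 = 0.026752
  garment C: 0.15 × (1 − 0.12) × 0.25 = 0.033
  garment D: 0.31 × (1 − 0.61) × 0.77 = 0.093093
Normalizing constant Z = 0.10602 + 0.026752 + 0.033 + 0.093093 = 0.25887.
P(garment A | evidence) ≈ 0.10602 / 0.25887 ≈ 0.410
P(garment B | evidence) ≈ 0.026752 / 0.25887 ≈ 0.103
P(garment C | evidence) ≈ 0.033 / 0.25887 ≈ 0.127
P(garment D | evidence) ≈ 0.093093 / 0.25887 ≈ 0.360
The largest is 0.410, so garment A is most probable.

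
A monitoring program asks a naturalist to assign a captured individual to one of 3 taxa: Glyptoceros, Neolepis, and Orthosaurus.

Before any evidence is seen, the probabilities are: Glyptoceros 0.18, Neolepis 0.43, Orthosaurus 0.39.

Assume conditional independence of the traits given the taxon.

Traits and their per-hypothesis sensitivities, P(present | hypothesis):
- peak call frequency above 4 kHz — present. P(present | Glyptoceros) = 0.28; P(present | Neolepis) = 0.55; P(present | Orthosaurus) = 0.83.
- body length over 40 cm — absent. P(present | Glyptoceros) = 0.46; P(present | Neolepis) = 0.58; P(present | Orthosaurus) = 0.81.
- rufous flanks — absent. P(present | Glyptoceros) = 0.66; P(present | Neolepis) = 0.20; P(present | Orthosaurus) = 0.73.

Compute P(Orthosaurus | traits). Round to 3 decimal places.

0.158

For each hypothesis, the unnormalized posterior weight is prior × product of the trait likelihoods (using 1 − P(present | H) for each absent trait):
  Glyptoceros: 0.18 × 0.28 × (1 − 0.46) × (1 − 0.66) = 0.0092534
  Neolepis: 0.43 × 0.55 × (1 − 0.58) × (1 − 0.20) = 0.079464
  Orthosaurus: 0.39 × 0.83 × (1 − 0.81) × (1 − 0.73) = 0.016606
The unnormalized weights sum to 0.10532.
P(Orthosaurus | evidence) = 0.016606 / 0.10532 ≈ 0.158.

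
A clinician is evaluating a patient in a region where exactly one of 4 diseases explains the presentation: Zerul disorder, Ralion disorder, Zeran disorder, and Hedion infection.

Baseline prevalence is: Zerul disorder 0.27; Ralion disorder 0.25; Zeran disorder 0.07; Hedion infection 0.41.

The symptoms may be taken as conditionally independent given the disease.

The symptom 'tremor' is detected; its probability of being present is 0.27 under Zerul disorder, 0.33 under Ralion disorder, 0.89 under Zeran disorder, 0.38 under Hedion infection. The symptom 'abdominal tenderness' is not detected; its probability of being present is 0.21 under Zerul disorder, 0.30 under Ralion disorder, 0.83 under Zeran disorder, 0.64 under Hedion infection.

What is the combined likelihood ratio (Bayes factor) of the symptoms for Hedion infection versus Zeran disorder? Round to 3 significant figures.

The Bayes factor is the ratio of the joint likelihoods of the symptom pattern under the two hypotheses (using 1 − P(present | H) for each absent symptom).
  Hedion infection: 0.38 × (1 − 0.64) = 0.1368
  Zeran disorder: 0.89 × (1 − 0.83) = 0.1513
Bayes factor = 0.1368 / 0.1513 ≈ 0.904

0.904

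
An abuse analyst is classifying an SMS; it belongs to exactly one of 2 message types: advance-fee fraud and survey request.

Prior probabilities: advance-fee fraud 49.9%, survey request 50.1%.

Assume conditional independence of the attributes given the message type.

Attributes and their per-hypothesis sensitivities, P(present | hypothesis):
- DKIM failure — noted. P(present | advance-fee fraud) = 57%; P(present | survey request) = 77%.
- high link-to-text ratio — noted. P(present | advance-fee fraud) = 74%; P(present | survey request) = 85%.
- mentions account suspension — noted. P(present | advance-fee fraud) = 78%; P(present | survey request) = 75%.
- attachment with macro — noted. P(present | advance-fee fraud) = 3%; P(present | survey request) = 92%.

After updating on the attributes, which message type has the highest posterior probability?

By Bayes' rule with conditional independence, the unnormalized weight for each hypothesis is prior × ∏ likelihoods:
  advance-fee fraud: 0.499 × 0.57 × 0.74 × 0.78 × 0.03 = 0.0049252
  survey request: 0.501 × 0.77 × 0.85 × 0.75 × 0.92 = 0.22625
Normalizing constant Z = 0.0049252 + 0.22625 = 0.23118.
P(advance-fee fraud | evidence) ≈ 0.0049252 / 0.23118 ≈ 0.021
P(survey request | evidence) ≈ 0.22625 / 0.23118 ≈ 0.979
The largest is 0.979, so survey request is most probable.

survey request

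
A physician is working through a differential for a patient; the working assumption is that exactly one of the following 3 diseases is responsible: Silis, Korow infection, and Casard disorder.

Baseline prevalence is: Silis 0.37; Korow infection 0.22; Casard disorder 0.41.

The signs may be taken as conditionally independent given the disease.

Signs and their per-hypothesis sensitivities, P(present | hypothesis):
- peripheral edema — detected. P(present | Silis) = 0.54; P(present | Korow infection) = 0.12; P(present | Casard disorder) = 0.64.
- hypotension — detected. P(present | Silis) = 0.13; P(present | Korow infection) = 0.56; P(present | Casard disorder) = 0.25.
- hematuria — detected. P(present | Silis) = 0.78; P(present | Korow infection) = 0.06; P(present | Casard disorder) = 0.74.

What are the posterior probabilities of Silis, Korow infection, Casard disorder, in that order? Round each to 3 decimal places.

For each hypothesis, the unnormalized posterior weight is prior × product of the sign likelihoods:
  Silis: 0.37 × 0.54 × 0.13 × 0.78 = 0.02026
  Korow infection: 0.22 × 0.12 × 0.56 × 0.06 = 0.00088704
  Casard disorder: 0.41 × 0.64 × 0.25 × 0.74 = 0.048544
Normalizing constant Z = 0.02026 + 0.00088704 + 0.048544 = 0.069691.
P(Silis | evidence) = 0.02026 / 0.069691 ≈ 0.291
P(Korow infection | evidence) = 0.00088704 / 0.069691 ≈ 0.013
P(Casard disorder | evidence) = 0.048544 / 0.069691 ≈ 0.697

0.291, 0.013, 0.697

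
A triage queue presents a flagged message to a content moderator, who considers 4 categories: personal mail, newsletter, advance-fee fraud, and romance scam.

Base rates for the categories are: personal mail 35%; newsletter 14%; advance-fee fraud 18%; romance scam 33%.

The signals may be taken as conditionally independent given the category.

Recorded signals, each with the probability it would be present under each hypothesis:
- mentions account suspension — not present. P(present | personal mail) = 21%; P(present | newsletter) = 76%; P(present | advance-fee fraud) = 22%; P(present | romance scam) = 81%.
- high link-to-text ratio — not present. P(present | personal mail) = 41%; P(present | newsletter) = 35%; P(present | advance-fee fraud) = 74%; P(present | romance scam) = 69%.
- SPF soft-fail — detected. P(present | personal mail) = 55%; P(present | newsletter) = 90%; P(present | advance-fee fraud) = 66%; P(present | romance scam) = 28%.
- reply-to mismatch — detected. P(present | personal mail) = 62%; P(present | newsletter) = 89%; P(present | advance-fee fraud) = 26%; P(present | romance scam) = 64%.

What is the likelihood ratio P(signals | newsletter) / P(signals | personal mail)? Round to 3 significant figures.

The Bayes factor is the ratio of the joint likelihoods of the signal pattern under the two hypotheses (using 1 − P(present | H) for each absent signal).
  newsletter: (1 − 0.76) × (1 − 0.35) × 0.90 × 0.89 = 0.12496
  personal mail: (1 − 0.21) × (1 − 0.41) × 0.55 × 0.62 = 0.15894
Bayes factor = 0.12496 / 0.15894 ≈ 0.786

0.786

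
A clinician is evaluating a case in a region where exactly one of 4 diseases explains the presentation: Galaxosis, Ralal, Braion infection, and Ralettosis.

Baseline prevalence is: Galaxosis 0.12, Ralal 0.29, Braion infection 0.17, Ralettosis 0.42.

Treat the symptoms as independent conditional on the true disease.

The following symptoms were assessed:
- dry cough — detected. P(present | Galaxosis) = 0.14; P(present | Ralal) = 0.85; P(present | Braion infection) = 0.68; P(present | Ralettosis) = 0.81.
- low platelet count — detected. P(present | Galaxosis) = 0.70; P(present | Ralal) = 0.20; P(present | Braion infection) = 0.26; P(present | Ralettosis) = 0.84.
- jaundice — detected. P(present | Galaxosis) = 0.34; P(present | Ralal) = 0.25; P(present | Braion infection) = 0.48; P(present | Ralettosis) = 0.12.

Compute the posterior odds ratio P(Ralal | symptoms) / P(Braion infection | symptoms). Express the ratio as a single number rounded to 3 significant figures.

Unnormalized posterior weight (prior times the symptom likelihoods) for each of the two hypotheses:
  Ralal: 0.29 × 0.85 × 0.20 × 0.25 = 0.012325
  Braion infection: 0.17 × 0.68 × 0.26 × 0.48 = 0.014427
Posterior odds = 0.012325 / 0.014427 ≈ 0.854.

0.854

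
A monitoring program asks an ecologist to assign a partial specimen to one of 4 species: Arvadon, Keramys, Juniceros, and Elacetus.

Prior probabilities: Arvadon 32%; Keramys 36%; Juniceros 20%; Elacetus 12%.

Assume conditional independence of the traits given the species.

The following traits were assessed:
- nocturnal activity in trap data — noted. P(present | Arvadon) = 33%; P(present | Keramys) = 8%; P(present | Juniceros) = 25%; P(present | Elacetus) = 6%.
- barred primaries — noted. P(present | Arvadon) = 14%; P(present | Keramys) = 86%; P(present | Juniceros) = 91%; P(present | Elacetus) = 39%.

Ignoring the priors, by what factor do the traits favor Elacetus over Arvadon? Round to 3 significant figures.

Joint likelihood of the trait pattern under each hypothesis:
  Elacetus: 0.06 × 0.39 = 0.0234
  Arvadon: 0.33 × 0.14 = 0.0462
Bayes factor = 0.0234 / 0.0462 ≈ 0.506

0.506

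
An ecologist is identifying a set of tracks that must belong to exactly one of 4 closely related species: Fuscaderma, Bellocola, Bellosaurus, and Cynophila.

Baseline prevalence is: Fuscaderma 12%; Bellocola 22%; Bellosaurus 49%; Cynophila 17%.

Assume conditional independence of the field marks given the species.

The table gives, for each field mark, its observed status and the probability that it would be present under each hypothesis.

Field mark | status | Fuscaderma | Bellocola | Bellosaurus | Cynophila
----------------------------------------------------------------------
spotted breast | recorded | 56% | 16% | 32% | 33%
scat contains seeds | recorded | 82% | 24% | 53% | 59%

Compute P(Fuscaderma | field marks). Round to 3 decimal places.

For each hypothesis, the unnormalized posterior weight is prior × product of the field mark likelihoods:
  Fuscaderma: 0.12 × 0.56 × 0.82 = 0.055104
  Bellocola: 0.22 × 0.16 × 0.24 = 0.008448
  Bellosaurus: 0.49 × 0.32 × 0.53 = 0.083104
  Cynophila: 0.17 × 0.33 × 0.59 = 0.033099
The unnormalized weights sum to 0.17975.
P(Fuscaderma | evidence) = 0.055104 / 0.17975 ≈ 0.307.

0.307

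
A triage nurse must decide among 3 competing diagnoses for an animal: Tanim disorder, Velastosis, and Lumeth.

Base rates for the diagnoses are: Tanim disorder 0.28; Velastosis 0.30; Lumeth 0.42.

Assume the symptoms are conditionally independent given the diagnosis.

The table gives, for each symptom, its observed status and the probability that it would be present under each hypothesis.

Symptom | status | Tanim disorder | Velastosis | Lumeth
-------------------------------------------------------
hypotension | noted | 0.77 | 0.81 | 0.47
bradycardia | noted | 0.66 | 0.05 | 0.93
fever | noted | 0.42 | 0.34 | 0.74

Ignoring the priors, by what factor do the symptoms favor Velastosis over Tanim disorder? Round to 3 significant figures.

0.0645

The Bayes factor is the ratio of the joint likelihoods of the symptom pattern under the two hypotheses.
  Velastosis: 0.81 × 0.05 × 0.34 = 0.01377
  Tanim disorder: 0.77 × 0.66 × 0.42 = 0.21344
Bayes factor = 0.01377 / 0.21344 ≈ 0.0645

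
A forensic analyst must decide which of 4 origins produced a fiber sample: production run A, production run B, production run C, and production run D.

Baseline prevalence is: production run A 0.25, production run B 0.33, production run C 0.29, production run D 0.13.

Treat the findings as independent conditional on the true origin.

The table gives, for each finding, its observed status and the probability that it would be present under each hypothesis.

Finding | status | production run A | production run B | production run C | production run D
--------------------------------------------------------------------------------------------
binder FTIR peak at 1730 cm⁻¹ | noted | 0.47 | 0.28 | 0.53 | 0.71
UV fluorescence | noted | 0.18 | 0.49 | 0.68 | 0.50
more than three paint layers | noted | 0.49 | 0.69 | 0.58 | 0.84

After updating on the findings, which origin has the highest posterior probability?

By Bayes' rule with conditional independence, the unnormalized weight for each hypothesis is prior × ∏ likelihoods:
  production run A: 0.25 × 0.47 × 0.18 × 0.49 = 0.010363
  production run B: 0.33 × 0.28 × 0.49 × 0.69 = 0.03124
  production run C: 0.29 × 0.53 × 0.68 × 0.58 = 0.060619
  production run D: 0.13 × 0.71 × 0.50 × 0.84 = 0.038766
Marginal likelihood of the evidence = 0.14099.
P(production run A | evidence) ≈ 0.010363 / 0.14099 ≈ 0.074
P(production run B | evidence) ≈ 0.03124 / 0.14099 ≈ 0.222
P(production run C | evidence) ≈ 0.060619 / 0.14099 ≈ 0.430
P(production run D | evidence) ≈ 0.038766 / 0.14099 ≈ 0.275
The largest is 0.430, so production run C is most probable.

production run C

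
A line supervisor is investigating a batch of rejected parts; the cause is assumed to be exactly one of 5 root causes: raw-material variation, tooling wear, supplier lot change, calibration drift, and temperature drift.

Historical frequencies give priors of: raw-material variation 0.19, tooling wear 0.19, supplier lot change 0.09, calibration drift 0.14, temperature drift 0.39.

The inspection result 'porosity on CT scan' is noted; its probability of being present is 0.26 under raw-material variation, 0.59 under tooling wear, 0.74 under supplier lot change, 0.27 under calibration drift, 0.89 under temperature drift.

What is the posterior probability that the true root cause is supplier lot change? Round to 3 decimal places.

0.109

Multiply each prior by the likelihood of the inspection result:
  raw-material variation: 0.19 × 0.26 = 0.0494
  tooling wear: 0.19 × 0.59 = 0.1121
  supplier lot change: 0.09 × 0.74 = 0.0666
  calibration drift: 0.14 × 0.27 = 0.0378
  temperature drift: 0.39 × 0.89 = 0.3471
Normalizing constant Z = 0.0494 + 0.1121 + 0.0666 + 0.0378 + 0.3471 = 0.613.
P(supplier lot change | evidence) = 0.0666 / 0.613 ≈ 0.109.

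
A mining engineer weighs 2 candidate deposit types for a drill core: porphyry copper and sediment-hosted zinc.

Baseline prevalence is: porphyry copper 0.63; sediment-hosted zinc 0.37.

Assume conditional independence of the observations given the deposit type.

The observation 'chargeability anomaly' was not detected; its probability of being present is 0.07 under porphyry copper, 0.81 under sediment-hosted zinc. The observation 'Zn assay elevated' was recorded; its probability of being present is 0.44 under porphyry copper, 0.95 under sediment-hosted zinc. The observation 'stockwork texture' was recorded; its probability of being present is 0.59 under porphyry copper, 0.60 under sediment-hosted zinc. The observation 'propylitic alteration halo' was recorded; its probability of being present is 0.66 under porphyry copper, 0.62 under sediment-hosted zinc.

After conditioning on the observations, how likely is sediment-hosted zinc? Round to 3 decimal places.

By Bayes' rule with conditional independence, the unnormalized weight for each hypothesis is prior × ∏ likelihoods (using 1 − P(present | H) for each absent observation):
  porphyry copper: 0.63 × (1 − 0.07) × 0.44 × 0.59 × 0.66 = 0.10039
  sediment-hosted zinc: 0.37 × (1 − 0.81) × 0.95 × 0.60 × 0.62 = 0.024844
The unnormalized weights sum to 0.12523.
P(sediment-hosted zinc | evidence) = 0.024844 / 0.12523 ≈ 0.198.

0.198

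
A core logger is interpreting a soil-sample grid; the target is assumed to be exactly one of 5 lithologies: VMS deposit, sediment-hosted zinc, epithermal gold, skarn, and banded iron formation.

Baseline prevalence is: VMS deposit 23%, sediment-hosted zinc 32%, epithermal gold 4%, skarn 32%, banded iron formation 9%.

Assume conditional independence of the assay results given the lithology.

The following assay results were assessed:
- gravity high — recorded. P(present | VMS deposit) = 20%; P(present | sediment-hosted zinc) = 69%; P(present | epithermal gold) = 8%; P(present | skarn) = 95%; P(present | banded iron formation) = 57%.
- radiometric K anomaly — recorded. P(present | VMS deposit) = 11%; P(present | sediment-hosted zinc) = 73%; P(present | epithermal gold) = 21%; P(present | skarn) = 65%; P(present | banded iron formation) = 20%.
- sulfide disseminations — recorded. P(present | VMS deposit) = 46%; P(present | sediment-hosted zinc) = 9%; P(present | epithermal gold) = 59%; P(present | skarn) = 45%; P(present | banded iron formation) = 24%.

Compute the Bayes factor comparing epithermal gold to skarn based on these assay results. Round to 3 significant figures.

0.0357

The Bayes factor is the ratio of the joint likelihoods of the assay result pattern under the two hypotheses.
  epithermal gold: 0.08 × 0.21 × 0.59 = 0.009912
  skarn: 0.95 × 0.65 × 0.45 = 0.27787
Bayes factor = 0.009912 / 0.27787 ≈ 0.0357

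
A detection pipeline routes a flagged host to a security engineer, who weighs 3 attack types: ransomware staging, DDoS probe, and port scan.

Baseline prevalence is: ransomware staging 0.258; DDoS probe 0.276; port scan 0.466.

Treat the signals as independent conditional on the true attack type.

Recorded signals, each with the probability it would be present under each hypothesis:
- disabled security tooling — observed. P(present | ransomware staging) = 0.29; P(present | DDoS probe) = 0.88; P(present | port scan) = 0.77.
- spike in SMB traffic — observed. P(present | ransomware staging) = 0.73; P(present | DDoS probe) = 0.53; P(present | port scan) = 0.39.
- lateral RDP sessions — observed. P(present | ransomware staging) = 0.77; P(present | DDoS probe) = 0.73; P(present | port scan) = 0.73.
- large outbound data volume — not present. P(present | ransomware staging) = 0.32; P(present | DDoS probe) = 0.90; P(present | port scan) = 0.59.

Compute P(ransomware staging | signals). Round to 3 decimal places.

For each hypothesis, the unnormalized posterior weight is prior × product of the signal likelihoods (using 1 − P(present | H) for each absent signal):
  ransomware staging: 0.258 × 0.29 × 0.73 × 0.77 × (1 − 0.32) = 0.028598
  DDoS probe: 0.276 × 0.88 × 0.53 × 0.73 × (1 − 0.90) = 0.009397
  port scan: 0.466 × 0.77 × 0.39 × 0.73 × (1 − 0.59) = 0.041884
Marginal likelihood of the evidence = 0.079879.
P(ransomware staging | evidence) = 0.028598 / 0.079879 ≈ 0.358.

0.358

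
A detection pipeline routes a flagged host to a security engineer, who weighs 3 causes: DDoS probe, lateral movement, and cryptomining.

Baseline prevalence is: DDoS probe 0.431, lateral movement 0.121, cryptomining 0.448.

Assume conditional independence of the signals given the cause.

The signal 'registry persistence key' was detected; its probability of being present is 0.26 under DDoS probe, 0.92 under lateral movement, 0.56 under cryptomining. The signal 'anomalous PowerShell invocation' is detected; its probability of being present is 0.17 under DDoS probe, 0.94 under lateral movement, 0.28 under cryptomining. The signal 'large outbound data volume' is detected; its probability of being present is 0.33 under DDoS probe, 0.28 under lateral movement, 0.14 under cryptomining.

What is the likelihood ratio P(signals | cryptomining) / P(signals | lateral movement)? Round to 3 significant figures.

0.0907

Take the product of per-signal likelihoods under each hypothesis, then divide.
  cryptomining: 0.56 × 0.28 × 0.14 = 0.021952
  lateral movement: 0.92 × 0.94 × 0.28 = 0.24214
Bayes factor = 0.021952 / 0.24214 ≈ 0.0907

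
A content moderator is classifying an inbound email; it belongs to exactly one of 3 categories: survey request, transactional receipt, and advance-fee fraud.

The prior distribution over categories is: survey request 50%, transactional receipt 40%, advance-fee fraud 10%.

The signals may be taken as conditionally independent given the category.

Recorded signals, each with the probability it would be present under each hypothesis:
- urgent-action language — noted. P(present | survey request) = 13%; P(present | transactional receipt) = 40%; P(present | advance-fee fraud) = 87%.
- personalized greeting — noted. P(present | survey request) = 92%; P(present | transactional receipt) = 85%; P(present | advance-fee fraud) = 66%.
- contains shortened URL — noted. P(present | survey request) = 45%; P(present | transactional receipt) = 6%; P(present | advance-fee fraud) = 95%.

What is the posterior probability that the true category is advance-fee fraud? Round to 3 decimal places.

0.609

For each hypothesis, the unnormalized posterior weight is prior × product of the signal likelihoods:
  survey request: 0.50 × 0.13 × 0.92 × 0.45 = 0.02691
  transactional receipt: 0.40 × 0.40 × 0.85 × 0.06 = 0.00816
  advance-fee fraud: 0.10 × 0.87 × 0.66 × 0.95 = 0.054549
Marginal likelihood of the evidence = 0.089619.
P(advance-fee fraud | evidence) = 0.054549 / 0.089619 ≈ 0.609.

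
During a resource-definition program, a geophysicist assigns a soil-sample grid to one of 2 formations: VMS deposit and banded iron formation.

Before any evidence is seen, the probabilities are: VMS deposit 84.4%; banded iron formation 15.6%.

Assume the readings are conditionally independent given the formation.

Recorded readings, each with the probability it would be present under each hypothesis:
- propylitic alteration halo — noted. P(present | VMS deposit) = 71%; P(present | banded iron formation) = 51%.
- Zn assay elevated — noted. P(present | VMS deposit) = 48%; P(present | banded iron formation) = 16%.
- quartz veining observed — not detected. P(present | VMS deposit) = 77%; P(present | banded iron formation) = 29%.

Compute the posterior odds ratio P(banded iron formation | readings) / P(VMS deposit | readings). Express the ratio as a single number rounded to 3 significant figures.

0.137

The normalizing constant cancels in an odds ratio, so compute prior × likelihood for the two hypotheses only (using 1 − P(present | H) for each absent reading):
  banded iron formation: 0.156 × 0.51 × 0.16 × (1 − 0.29) = 0.009038
  VMS deposit: 0.844 × 0.71 × 0.48 × (1 − 0.77) = 0.066156
Odds(banded iron formation : VMS deposit) = 0.009038 / 0.066156 ≈ 0.137.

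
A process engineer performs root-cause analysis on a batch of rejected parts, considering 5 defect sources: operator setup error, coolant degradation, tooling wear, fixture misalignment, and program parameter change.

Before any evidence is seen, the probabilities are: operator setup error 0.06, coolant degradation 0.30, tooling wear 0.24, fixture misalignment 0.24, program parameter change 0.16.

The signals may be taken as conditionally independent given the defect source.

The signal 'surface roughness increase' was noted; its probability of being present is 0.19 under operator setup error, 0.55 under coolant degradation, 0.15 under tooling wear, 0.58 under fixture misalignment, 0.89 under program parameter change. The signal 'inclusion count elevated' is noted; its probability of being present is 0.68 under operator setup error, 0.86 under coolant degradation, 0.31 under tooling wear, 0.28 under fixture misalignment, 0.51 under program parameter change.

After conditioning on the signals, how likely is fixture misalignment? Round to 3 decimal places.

Multiply each prior by the joint likelihood of the signal pattern:
  operator setup error: 0.06 × 0.19 × 0.68 = 0.007752
  coolant degradation: 0.30 × 0.55 × 0.86 = 0.1419
  tooling wear: 0.24 × 0.15 × 0.31 = 0.01116
  fixture misalignment: 0.24 × 0.58 × 0.28 = 0.038976
  program parameter change: 0.16 × 0.89 × 0.51 = 0.072624
Marginal likelihood of the evidence = 0.27241.
P(fixture misalignment | evidence) = 0.038976 / 0.27241 ≈ 0.143.

0.143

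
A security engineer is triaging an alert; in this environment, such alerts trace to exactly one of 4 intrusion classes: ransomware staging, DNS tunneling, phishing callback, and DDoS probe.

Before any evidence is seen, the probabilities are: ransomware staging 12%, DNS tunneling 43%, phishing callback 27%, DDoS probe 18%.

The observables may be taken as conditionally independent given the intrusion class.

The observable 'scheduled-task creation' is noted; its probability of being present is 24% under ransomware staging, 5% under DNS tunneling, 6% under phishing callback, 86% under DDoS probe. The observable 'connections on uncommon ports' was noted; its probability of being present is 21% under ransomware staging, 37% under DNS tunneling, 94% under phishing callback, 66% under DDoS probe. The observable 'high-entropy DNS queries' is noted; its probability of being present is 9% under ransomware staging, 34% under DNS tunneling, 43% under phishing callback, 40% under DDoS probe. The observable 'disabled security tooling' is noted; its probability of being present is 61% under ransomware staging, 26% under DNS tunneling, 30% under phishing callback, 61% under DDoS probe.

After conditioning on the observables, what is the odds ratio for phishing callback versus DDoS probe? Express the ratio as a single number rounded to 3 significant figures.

0.0788

Unnormalized posterior weight (prior times the observable likelihoods) for each of the two hypotheses:
  phishing callback: 0.27 × 0.06 × 0.94 × 0.43 × 0.30 = 0.0019644
  DDoS probe: 0.18 × 0.86 × 0.66 × 0.40 × 0.61 = 0.024929
Odds(phishing callback : DDoS probe) = 0.0019644 / 0.024929 ≈ 0.0788.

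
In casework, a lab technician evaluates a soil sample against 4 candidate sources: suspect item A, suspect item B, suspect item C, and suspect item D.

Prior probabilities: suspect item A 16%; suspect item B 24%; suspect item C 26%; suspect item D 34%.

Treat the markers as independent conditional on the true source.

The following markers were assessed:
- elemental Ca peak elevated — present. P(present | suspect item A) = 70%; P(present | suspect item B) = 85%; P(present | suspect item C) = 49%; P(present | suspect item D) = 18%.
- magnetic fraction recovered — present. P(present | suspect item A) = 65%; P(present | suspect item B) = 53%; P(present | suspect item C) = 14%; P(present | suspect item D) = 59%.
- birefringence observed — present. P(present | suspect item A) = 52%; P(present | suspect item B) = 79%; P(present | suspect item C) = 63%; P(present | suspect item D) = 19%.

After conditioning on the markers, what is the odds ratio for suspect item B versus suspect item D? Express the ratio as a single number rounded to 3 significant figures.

12.5

Unnormalized posterior weight (prior times the marker likelihoods) for each of the two hypotheses:
  suspect item B: 0.24 × 0.85 × 0.53 × 0.79 = 0.085415
  suspect item D: 0.34 × 0.18 × 0.59 × 0.19 = 0.0068605
Posterior odds = 0.085415 / 0.0068605 ≈ 12.5.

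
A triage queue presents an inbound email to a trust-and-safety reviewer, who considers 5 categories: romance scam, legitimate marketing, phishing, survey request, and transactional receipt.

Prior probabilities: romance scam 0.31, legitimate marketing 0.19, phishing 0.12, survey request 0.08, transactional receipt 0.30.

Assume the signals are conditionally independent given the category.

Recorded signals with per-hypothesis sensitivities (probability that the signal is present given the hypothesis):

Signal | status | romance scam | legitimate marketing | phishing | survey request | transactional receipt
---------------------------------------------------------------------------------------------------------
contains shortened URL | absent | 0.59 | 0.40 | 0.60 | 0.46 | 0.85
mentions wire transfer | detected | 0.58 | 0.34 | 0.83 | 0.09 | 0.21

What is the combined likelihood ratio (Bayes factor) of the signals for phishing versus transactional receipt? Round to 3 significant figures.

10.5

The Bayes factor is the ratio of the joint likelihoods of the signal pattern under the two hypotheses (using 1 − P(present | H) for each absent signal).
  phishing: (1 − 0.60) × 0.83 = 0.332
  transactional receipt: (1 − 0.85) × 0.21 = 0.0315
Bayes factor = 0.332 / 0.0315 ≈ 10.5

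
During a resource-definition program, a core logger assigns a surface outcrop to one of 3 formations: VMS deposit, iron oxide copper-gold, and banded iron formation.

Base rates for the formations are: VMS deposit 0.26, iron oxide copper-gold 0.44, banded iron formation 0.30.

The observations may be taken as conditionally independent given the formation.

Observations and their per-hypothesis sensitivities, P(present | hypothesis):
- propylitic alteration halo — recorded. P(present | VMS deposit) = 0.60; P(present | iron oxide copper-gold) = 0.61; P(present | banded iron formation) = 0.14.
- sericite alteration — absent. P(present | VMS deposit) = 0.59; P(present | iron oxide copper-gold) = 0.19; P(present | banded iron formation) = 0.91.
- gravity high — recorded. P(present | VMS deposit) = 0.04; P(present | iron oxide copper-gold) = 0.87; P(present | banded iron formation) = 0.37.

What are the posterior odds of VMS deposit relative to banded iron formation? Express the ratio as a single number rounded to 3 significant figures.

1.83

Posterior odds equal prior odds times the likelihood ratio; only the two competing hypotheses matter (using 1 − P(present | H) for each absent observation).
  VMS deposit: 0.26 × 0.60 × (1 − 0.59) × 0.04 = 0.0025584
  banded iron formation: 0.30 × 0.14 × (1 − 0.91) × 0.37 = 0.0013986
Odds(VMS deposit : banded iron formation) = 0.0025584 / 0.0013986 ≈ 1.83.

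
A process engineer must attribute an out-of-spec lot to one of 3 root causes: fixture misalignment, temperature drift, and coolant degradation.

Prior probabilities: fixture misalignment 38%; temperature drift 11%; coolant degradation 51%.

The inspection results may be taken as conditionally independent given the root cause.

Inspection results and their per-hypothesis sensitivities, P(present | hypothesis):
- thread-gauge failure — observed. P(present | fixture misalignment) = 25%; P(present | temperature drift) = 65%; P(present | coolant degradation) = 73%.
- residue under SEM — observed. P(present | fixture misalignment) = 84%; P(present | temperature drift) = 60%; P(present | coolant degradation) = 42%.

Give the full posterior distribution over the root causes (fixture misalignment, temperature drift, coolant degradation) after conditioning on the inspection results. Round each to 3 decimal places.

By Bayes' rule with conditional independence, the unnormalized weight for each hypothesis is prior × ∏ likelihoods:
  fixture misalignment: 0.38 × 0.25 × 0.84 = 0.0798
  temperature drift: 0.11 × 0.65 × 0.60 = 0.0429
  coolant degradation: 0.51 × 0.73 × 0.42 = 0.15637
Marginal likelihood of the evidence = 0.27907.
P(fixture misalignment | evidence) = 0.0798 / 0.27907 ≈ 0.286
P(temperature drift | evidence) = 0.0429 / 0.27907 ≈ 0.154
P(coolant degradation | evidence) = 0.15637 / 0.27907 ≈ 0.560

0.286, 0.154, 0.560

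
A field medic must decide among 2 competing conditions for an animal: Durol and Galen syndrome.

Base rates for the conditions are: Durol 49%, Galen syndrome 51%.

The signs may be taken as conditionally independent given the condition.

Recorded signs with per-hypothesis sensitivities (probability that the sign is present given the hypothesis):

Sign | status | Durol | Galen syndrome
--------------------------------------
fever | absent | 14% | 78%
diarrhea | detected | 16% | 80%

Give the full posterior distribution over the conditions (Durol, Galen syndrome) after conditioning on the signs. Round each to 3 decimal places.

0.429, 0.571

Multiply each prior by the joint likelihood of the sign pattern (using 1 − P(present | H) for each absent sign):
  Durol: 0.49 × (1 − 0.14) × 0.16 = 0.067424
  Galen syndrome: 0.51 × (1 − 0.78) × 0.80 = 0.08976
Normalizing constant Z = 0.067424 + 0.08976 = 0.15718.
P(Durol | evidence) = 0.067424 / 0.15718 ≈ 0.429
P(Galen syndrome | evidence) = 0.08976 / 0.15718 ≈ 0.571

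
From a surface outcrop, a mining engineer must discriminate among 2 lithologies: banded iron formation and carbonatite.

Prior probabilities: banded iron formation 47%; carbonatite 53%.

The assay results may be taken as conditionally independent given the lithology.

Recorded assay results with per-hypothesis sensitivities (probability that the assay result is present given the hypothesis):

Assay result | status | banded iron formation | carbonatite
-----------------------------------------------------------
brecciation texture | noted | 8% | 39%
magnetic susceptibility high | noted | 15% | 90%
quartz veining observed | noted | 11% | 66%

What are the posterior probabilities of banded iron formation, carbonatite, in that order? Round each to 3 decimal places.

0.005, 0.995

By Bayes' rule with conditional independence, the unnormalized weight for each hypothesis is prior × ∏ likelihoods:
  banded iron formation: 0.47 × 0.08 × 0.15 × 0.11 = 0.0006204
  carbonatite: 0.53 × 0.39 × 0.90 × 0.66 = 0.12278
Normalizing constant Z = 0.0006204 + 0.12278 = 0.1234.
P(banded iron formation | evidence) = 0.0006204 / 0.1234 ≈ 0.005
P(carbonatite | evidence) = 0.12278 / 0.1234 ≈ 0.995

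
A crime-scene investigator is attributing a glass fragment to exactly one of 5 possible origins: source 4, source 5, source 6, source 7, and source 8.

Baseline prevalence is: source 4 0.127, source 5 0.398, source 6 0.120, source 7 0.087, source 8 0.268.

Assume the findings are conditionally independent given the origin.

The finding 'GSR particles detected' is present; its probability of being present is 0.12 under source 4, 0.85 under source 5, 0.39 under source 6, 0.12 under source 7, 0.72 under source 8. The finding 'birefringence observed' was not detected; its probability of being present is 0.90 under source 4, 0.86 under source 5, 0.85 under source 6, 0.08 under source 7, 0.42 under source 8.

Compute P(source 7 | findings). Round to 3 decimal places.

For each hypothesis, the unnormalized posterior weight is prior × product of the finding likelihoods (using 1 − P(present | H) for each absent finding):
  source 4: 0.127 × 0.12 × (1 − 0.90) = 0.001524
  source 5: 0.398 × 0.85 × (1 − 0.86) = 0.047362
  source 6: 0.120 × 0.39 × (1 − 0.85) = 0.00702
  source 7: 0.087 × 0.12 × (1 − 0.08) = 0.0096048
  source 8: 0.268 × 0.72 × (1 − 0.42) = 0.11192
Marginal likelihood of the evidence = 0.17743.
P(source 7 | evidence) = 0.0096048 / 0.17743 ≈ 0.054.

0.054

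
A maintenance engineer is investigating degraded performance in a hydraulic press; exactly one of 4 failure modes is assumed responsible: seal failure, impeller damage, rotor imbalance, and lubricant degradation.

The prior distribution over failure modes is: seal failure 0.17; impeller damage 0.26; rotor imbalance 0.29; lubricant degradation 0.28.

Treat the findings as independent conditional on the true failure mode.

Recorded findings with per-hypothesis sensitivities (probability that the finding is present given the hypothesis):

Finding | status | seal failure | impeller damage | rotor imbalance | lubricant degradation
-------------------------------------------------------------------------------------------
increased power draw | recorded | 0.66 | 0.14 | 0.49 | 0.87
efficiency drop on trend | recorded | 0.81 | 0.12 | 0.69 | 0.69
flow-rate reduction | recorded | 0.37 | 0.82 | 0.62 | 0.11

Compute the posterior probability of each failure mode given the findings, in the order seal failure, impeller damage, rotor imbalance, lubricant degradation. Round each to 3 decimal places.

0.289, 0.031, 0.522, 0.159

For each hypothesis, the unnormalized posterior weight is prior × product of the finding likelihoods:
  seal failure: 0.17 × 0.66 × 0.81 × 0.37 = 0.033626
  impeller damage: 0.26 × 0.14 × 0.12 × 0.82 = 0.0035818
  rotor imbalance: 0.29 × 0.49 × 0.69 × 0.62 = 0.06079
  lubricant degradation: 0.28 × 0.87 × 0.69 × 0.11 = 0.018489
Marginal likelihood of the evidence = 0.11649.
P(seal failure | evidence) = 0.033626 / 0.11649 ≈ 0.289
P(impeller damage | evidence) = 0.0035818 / 0.11649 ≈ 0.031
P(rotor imbalance | evidence) = 0.06079 / 0.11649 ≈ 0.522
P(lubricant degradation | evidence) = 0.018489 / 0.11649 ≈ 0.159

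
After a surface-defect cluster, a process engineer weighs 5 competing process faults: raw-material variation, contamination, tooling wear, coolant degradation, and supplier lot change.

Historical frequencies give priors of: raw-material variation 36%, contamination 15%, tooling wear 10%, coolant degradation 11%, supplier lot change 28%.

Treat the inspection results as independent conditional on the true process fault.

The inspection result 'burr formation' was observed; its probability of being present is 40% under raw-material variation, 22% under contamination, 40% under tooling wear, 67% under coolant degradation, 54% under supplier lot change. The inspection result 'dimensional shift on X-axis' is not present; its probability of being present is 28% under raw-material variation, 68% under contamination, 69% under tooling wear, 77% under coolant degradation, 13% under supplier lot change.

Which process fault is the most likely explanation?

For each hypothesis, the unnormalized posterior weight is prior × product of the inspection result likelihoods (using 1 − P(present | H) for each absent inspection result):
  raw-material variation: 0.36 × 0.40 × (1 − 0.28) = 0.10368
  contamination: 0.15 × 0.22 × (1 − 0.68) = 0.01056
  tooling wear: 0.10 × 0.40 × (1 − 0.69) = 0.0124
  coolant degradation: 0.11 × 0.67 × (1 − 0.77) = 0.016951
  supplier lot change: 0.28 × 0.54 × (1 − 0.13) = 0.13154
Normalizing constant Z = 0.10368 + 0.01056 + 0.0124 + 0.016951 + 0.13154 = 0.27514.
P(raw-material variation | evidence) ≈ 0.10368 / 0.27514 ≈ 0.377
P(contamination | evidence) ≈ 0.01056 / 0.27514 ≈ 0.038
P(tooling wear | evidence) ≈ 0.0124 / 0.27514 ≈ 0.045
P(coolant degradation | evidence) ≈ 0.016951 / 0.27514 ≈ 0.062
P(supplier lot change | evidence) ≈ 0.13154 / 0.27514 ≈ 0.478
The largest is 0.478, so supplier lot change is most probable.

supplier lot change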